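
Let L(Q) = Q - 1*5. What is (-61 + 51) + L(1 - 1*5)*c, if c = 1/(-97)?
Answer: -961/97 ≈ -9.9072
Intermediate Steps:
c = -1/97 ≈ -0.010309
L(Q) = -5 + Q (L(Q) = Q - 5 = -5 + Q)
(-61 + 51) + L(1 - 1*5)*c = (-61 + 51) + (-5 + (1 - 1*5))*(-1/97) = -10 + (-5 + (1 - 5))*(-1/97) = -10 + (-5 - 4)*(-1/97) = -10 - 9*(-1/97) = -10 + 9/97 = -961/97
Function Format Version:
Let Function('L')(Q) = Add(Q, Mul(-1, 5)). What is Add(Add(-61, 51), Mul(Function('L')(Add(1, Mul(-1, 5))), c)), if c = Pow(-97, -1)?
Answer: Rational(-961, 97) ≈ -9.9072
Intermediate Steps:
c = Rational(-1, 97) ≈ -0.010309
Function('L')(Q) = Add(-5, Q) (Function('L')(Q) = Add(Q, -5) = Add(-5, Q))
Add(Add(-61, 51), Mul(Function('L')(Add(1, Mul(-1, 5))), c)) = Add(Add(-61, 51), Mul(Add(-5, Add(1, Mul(-1, 5))), Rational(-1, 97))) = Add(-10, Mul(Add(-5, Add(1, -5)), Rational(-1, 97))) = Add(-10, Mul(Add(-5, -4), Rational(-1, 97))) = Add(-10, Mul(-9, Rational(-1, 97))) = Add(-10, Rational(9, 97)) = Rational(-961, 97)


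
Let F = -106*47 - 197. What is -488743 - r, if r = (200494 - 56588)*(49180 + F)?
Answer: -6332496649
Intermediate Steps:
F = -5179 (F = -4982 - 197 = -5179)
r = 6332007906 (r = (200494 - 56588)*(49180 - 5179) = 143906*44001 = 6332007906)
-488743 - r = -488743 - 1*6332007906 = -488743 - 6332007906 = -6332496649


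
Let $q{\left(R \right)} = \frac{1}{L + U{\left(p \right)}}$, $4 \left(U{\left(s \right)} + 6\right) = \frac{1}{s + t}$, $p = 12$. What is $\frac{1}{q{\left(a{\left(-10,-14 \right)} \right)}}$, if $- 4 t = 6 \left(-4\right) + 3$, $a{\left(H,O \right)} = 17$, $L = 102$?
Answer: $\frac{6625}{69} \approx 96.015$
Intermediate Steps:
$t = \frac{21}{4}$ ($t = - \frac{6 \left(-4\right) + 3}{4} = - \frac{-24 + 3}{4} = \left(- \frac{1}{4}\right) \left(-21\right) = \frac{21}{4} \approx 5.25$)
$U{\left(s \right)} = -6 + \frac{1}{4 \left(\frac{21}{4} + s\right)}$ ($U{\left(s \right)} = -6 + \frac{1}{4 \left(s + \frac{21}{4}\right)} = -6 + \frac{1}{4 \left(\frac{21}{4} + s\right)}$)
$q{\left(R \right)} = \frac{69}{6625}$ ($q{\left(R \right)} = \frac{1}{102 + \frac{-125 - 288}{21 + 4 \cdot 12}} = \frac{1}{102 + \frac{-125 - 288}{21 + 48}} = \frac{1}{102 + \frac{1}{69} \left(-413\right)} = \frac{1}{102 - \frac{413}{69}} = \frac{1}{\frac{6625}{69}} = \frac{69}{6625}$)
$\frac{1}{q{\left(a{\left(-10,-14 \right)} \right)}} = \frac{1}{\frac{69}{6625}} = \frac{6625}{69}$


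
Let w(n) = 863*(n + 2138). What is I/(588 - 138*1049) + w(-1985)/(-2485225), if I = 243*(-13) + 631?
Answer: -6376970993/179152414575 ≈ -0.035595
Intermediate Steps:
I = -2528 (I = -3159 + 631 = -2528)
w(n) = 1845094 + 863*n (w(n) = 863*(2138 + n) = 1845094 + 863*n)
I/(588 - 138*1049) + w(-1985)/(-2485225) = -2528/(588 - 138*1049) + (1845094 + 863*(-1985))/(-2485225) = -2528/(588 - 144762) + (1845094 - 1713055)*(-1/2485225) = -2528/(-144174) + 132039*(-1/2485225) = -2528*(-1/144174) - 132039/2485225 = 1264/72087 - 132039/2485225 = -6376970993/179152414575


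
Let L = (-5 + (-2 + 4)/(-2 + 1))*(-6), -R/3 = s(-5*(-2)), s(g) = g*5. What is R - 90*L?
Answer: -3930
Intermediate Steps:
s(g) = 5*g
R = -150 (R = -15*(-5*(-2)) = -15*10 = -3*50 = -150)
L = 42 (L = (-5 + 2/(-1))*(-6) = (-5 + 2*(-1))*(-6) = (-5 - 2)*(-6) = -7*(-6) = 42)
R - 90*L = -150 - 90*42 = -150 - 3780 = -3930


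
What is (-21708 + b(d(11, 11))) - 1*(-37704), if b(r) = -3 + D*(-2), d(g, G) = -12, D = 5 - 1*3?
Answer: 15989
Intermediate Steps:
D = 2 (D = 5 - 3 = 2)
b(r) = -7 (b(r) = -3 + 2*(-2) = -3 - 4 = -7)
(-21708 + b(d(11, 11))) - 1*(-37704) = (-21708 - 7) - 1*(-37704) = -21715 + 37704 = 15989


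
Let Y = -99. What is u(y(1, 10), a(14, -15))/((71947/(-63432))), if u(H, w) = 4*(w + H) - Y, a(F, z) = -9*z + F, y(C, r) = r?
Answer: -46622520/71947 ≈ -648.01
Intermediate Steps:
a(F, z) = F - 9*z
u(H, w) = 99 + 4*H + 4*w (u(H, w) = 4*(w + H) - 1*(-99) = 4*(H + w) + 99 = (4*H + 4*w) + 99 = 99 + 4*H + 4*w)
u(y(1, 10), a(14, -15))/((71947/(-63432))) = (99 + 4*10 + 4*(14 - 9*(-15)))/((71947/(-63432))) = (99 + 40 + 4*(14 + 135))/((71947*(-1/63432))) = (99 + 40 + 4*149)/(-71947/63432) = (99 + 40 + 596)*(-63432/71947) = 735*(-63432/71947) = -46622520/71947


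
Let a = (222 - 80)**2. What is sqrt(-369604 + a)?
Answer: 16*I*sqrt(1365) ≈ 591.13*I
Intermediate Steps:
a = 20164 (a = 142**2 = 20164)
sqrt(-369604 + a) = sqrt(-369604 + 20164) = sqrt(-349440) = 16*I*sqrt(1365)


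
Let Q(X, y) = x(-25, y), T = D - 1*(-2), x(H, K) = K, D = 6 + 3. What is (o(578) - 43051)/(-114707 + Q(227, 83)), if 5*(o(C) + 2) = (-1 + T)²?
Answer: 43033/114624 ≈ 0.37543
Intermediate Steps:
D = 9
T = 11 (T = 9 - 1*(-2) = 9 + 2 = 11)
Q(X, y) = y
o(C) = 18 (o(C) = -2 + (-1 + 11)²/5 = -2 + (⅕)*10² = -2 + (⅕)*100 = -2 + 20 = 18)
(o(578) - 43051)/(-114707 + Q(227, 83)) = (18 - 43051)/(-114707 + 83) = -43033/(-114624) = -43033*(-1/114624) = 43033/114624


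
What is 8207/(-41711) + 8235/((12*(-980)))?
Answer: -29333627/32701424 ≈ -0.89701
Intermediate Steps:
8207/(-41711) + 8235/((12*(-980))) = 8207*(-1/41711) + 8235/(-11760) = -8207/41711 + 8235*(-1/11760) = -8207/41711 - 549/784 = -29333627/32701424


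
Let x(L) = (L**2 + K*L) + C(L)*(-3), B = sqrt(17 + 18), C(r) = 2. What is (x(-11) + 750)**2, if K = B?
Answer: 752460 - 19030*sqrt(35) ≈ 6.3988e+5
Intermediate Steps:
B = sqrt(35) ≈ 5.9161
K = sqrt(35) ≈ 5.9161
x(L) = -6 + L**2 + L*sqrt(35) (x(L) = (L**2 + sqrt(35)*L) + 2*(-3) = (L**2 + L*sqrt(35)) - 6 = -6 + L**2 + L*sqrt(35))
(x(-11) + 750)**2 = ((-6 + (-11)**2 - 11*sqrt(35)) + 750)**2 = ((-6 + 121 - 11*sqrt(35)) + 750)**2 = ((115 - 11*sqrt(35)) + 750)**2 = (865 - 11*sqrt(35))**2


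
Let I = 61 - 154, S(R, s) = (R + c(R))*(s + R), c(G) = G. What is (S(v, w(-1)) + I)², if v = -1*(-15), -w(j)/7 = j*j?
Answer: 21609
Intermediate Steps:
w(j) = -7*j² (w(j) = -7*j*j = -7*j²)
v = 15
S(R, s) = 2*R*(R + s) (S(R, s) = (R + R)*(s + R) = (2*R)*(R + s) = 2*R*(R + s))
I = -93
(S(v, w(-1)) + I)² = (2*15*(15 - 7*(-1)²) - 93)² = (2*15*(15 - 7*1) - 93)² = (2*15*(15 - 7) - 93)² = (2*15*8 - 93)² = (240 - 93)² = 147² = 21609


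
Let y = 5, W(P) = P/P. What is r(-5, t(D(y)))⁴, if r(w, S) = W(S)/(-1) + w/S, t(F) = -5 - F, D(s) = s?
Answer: 1/16 ≈ 0.062500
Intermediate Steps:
W(P) = 1
r(w, S) = -1 + w/S (r(w, S) = 1/(-1) + w/S = 1*(-1) + w/S = -1 + w/S)
r(-5, t(D(y)))⁴ = ((-5 - (-5 - 1*5))/(-5 - 1*5))⁴ = ((-5 - (-5 - 5))/(-5 - 5))⁴ = ((-5 - 1*(-10))/(-10))⁴ = (-(-5 + 10)/10)⁴ = (-⅒*5)⁴ = (-½)⁴ = 1/16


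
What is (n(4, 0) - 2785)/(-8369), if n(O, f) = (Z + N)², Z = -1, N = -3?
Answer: 2769/8369 ≈ 0.33086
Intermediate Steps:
n(O, f) = 16 (n(O, f) = (-1 - 3)² = (-4)² = 16)
(n(4, 0) - 2785)/(-8369) = (16 - 2785)/(-8369) = -2769*(-1/8369) = 2769/8369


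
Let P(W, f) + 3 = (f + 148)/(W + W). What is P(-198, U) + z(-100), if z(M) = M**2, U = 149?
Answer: 39985/4 ≈ 9996.3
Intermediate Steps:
P(W, f) = -3 + (148 + f)/(2*W) (P(W, f) = -3 + (f + 148)/(W + W) = -3 + (148 + f)/((2*W)) = -3 + (148 + f)*(1/(2*W)) = -3 + (148 + f)/(2*W))
P(-198, U) + z(-100) = (1/2)*(148 + 149 - 6*(-198))/(-198) + (-100)**2 = (1/2)*(-1/198)*(148 + 149 + 1188) + 10000 = (1/2)*(-1/198)*1485 + 10000 = -15/4 + 10000 = 39985/4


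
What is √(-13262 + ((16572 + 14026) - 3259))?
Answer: √14077 ≈ 118.65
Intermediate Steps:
√(-13262 + ((16572 + 14026) - 3259)) = √(-13262 + (30598 - 3259)) = √(-13262 + 27339) = √14077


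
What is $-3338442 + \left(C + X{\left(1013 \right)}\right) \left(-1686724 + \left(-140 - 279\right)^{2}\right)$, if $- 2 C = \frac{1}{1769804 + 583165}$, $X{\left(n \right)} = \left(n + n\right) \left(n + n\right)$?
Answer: $- \frac{1081117417897533251}{174294} \approx -6.2028 \cdot 10^{12}$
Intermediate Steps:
$X{\left(n \right)} = 4 n^{2}$ ($X{\left(n \right)} = 2 n 2 n = 4 n^{2}$)
$C = - \frac{1}{4705938}$ ($C = - \frac{1}{2 \left(1769804 + 583165\right)} = - \frac{1}{2 \cdot 2352969} = \left(- \frac{1}{2}\right) \frac{1}{2352969} = - \frac{1}{4705938} \approx -2.125 \cdot 10^{-7}$)
$-3338442 + \left(C + X{\left(1013 \right)}\right) \left(-1686724 + \left(-140 - 279\right)^{2}\right) = -3338442 + \left(- \frac{1}{4705938} + 4 \cdot 1013^{2}\right) \left(-1686724 + \left(-140 - 279\right)^{2}\right) = -3338442 + \left(- \frac{1}{4705938} + 4 \cdot 1026169\right) \left(-1686724 + \left(-419\right)^{2}\right) = -3338442 + \left(- \frac{1}{4705938} + 4104676\right) \left(-1686724 + 175561\right) = -3338442 + \frac{19316350766087}{4705938} \left(-1511163\right) = -3338442 - \frac{1081116836027123303}{174294} = - \frac{1081117417897533251}{174294}$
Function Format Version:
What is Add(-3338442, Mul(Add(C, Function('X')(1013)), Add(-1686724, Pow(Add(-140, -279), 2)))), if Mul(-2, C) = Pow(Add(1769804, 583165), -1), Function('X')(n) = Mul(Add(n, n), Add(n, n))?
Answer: Rational(-1081117417897533251, 174294) ≈ -6.2028e+12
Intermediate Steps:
Function('X')(n) = Mul(4, Pow(n, 2)) (Function('X')(n) = Mul(Mul(2, n), Mul(2, n)) = Mul(4, Pow(n, 2)))
C = Rational(-1, 4705938) (C = Mul(Rational(-1, 2), Pow(Add(1769804, 583165), -1)) = Mul(Rational(-1, 2), Pow(2352969, -1)) = Mul(Rational(-1, 2), Rational(1, 2352969)) = Rational(-1, 4705938) ≈ -2.1250e-7)
Add(-3338442, Mul(Add(C, Function('X')(1013)), Add(-1686724, Pow(Add(-140, -279), 2)))) = Add(-3338442, Mul(Add(Rational(-1, 4705938), Mul(4, Pow(1013, 2))), Add(-1686724, Pow(Add(-140, -279), 2)))) = Add(-3338442, Mul(Add(Rational(-1, 4705938), Mul(4, 1026169)), Add(-1686724, Pow(-419, 2)))) = Add(-3338442, Mul(Add(Rational(-1, 4705938), 4104676), Add(-1686724, 175561))) = Add(-3338442, Mul(Rational(19316350766087, 4705938), -1511163)) = Add(-3338442, Rational(-1081116836027123303, 174294)) = Rational(-1081117417897533251, 174294)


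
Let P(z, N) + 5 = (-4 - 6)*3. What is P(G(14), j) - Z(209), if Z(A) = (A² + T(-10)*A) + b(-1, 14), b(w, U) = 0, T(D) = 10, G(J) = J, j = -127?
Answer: -45806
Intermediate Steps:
Z(A) = A² + 10*A (Z(A) = (A² + 10*A) + 0 = A² + 10*A)
P(z, N) = -35 (P(z, N) = -5 + (-4 - 6)*3 = -5 - 10*3 = -5 - 30 = -35)
P(G(14), j) - Z(209) = -35 - 209*(10 + 209) = -35 - 209*219 = -35 - 1*45771 = -35 - 45771 = -45806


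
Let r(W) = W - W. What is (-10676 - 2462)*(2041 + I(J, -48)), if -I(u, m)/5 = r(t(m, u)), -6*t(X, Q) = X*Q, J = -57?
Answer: -26814658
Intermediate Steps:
t(X, Q) = -Q*X/6 (t(X, Q) = -X*Q/6 = -Q*X/6)
r(W) = 0
I(u, m) = 0 (I(u, m) = -5*0 = 0)
(-10676 - 2462)*(2041 + I(J, -48)) = (-10676 - 2462)*(2041 + 0) = -13138*2041 = -26814658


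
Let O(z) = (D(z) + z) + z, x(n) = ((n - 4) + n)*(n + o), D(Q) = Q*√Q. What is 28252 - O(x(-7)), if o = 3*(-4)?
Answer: 27568 - 1026*√38 ≈ 21243.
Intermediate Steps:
D(Q) = Q^(3/2)
o = -12
x(n) = (-12 + n)*(-4 + 2*n) (x(n) = ((n - 4) + n)*(n - 12) = ((-4 + n) + n)*(-12 + n) = (-4 + 2*n)*(-12 + n) = (-12 + n)*(-4 + 2*n))
O(z) = z^(3/2) + 2*z (O(z) = (z^(3/2) + z) + z = (z + z^(3/2)) + z = z^(3/2) + 2*z)
28252 - O(x(-7)) = 28252 - ((48 - 28*(-7) + 2*(-7)²)^(3/2) + 2*(48 - 28*(-7) + 2*(-7)²)) = 28252 - ((48 + 196 + 2*49)^(3/2) + 2*(48 + 196 + 2*49)) = 28252 - ((48 + 196 + 98)^(3/2) + 2*(48 + 196 + 98)) = 28252 - (342^(3/2) + 2*342) = 28252 - (1026*√38 + 684) = 28252 - (684 + 1026*√38) = 28252 + (-684 - 1026*√38) = 27568 - 1026*√38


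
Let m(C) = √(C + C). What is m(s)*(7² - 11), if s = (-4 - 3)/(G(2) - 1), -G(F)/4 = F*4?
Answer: 38*√462/33 ≈ 24.751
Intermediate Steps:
G(F) = -16*F (G(F) = -4*F*4 = -16*F)
s = 7/33 (s = (-4 - 3)/(-16*2 - 1) = -7/(-32 - 1) = -7/(-33) = -7*(-1/33) = 7/33 ≈ 0.21212)
m(C) = √2*√C (m(C) = √(2*C) = √2*√C)
m(s)*(7² - 11) = (√2*√(7/33))*(7² - 11) = (√2*(√231/33))*(49 - 11) = (√462/33)*38 = 38*√462/33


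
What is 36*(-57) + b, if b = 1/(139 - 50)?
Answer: -182627/89 ≈ -2052.0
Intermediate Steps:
b = 1/89 ≈ 0.011236
36*(-57) + b = 36*(-57) + 1/89 = -2052 + 1/89 = -182627/89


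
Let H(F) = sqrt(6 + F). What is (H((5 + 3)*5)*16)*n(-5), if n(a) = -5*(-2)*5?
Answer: 800*sqrt(46) ≈ 5425.9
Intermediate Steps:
n(a) = 50 (n(a) = 10*5 = 50)
(H((5 + 3)*5)*16)*n(-5) = (sqrt(6 + (5 + 3)*5)*16)*50 = (sqrt(6 + 8*5)*16)*50 = (sqrt(6 + 40)*16)*50 = (sqrt(46)*16)*50 = (16*sqrt(46))*50 = 800*sqrt(46)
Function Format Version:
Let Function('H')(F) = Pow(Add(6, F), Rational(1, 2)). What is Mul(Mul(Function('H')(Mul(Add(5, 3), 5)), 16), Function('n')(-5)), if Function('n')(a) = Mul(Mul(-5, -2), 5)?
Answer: Mul(800, Pow(46, Rational(1, 2))) ≈ 5425.9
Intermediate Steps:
Function('n')(a) = 50 (Function('n')(a) = Mul(10, 5) = 50)
Mul(Mul(Function('H')(Mul(Add(5, 3), 5)), 16), Function('n')(-5)) = Mul(Mul(Pow(Add(6, Mul(Add(5, 3), 5)), Rational(1, 2)), 16), 50) = Mul(Mul(Pow(Add(6, Mul(8, 5)), Rational(1, 2)), 16), 50) = Mul(Mul(Pow(Add(6, 40), Rational(1, 2)), 16), 50) = Mul(Mul(Pow(46, Rational(1, 2)), 16), 50) = Mul(Mul(16, Pow(46, Rational(1, 2))), 50) = Mul(800, Pow(46, Rational(1, 2)))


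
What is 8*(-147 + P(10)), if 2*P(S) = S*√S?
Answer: -1176 + 40*√10 ≈ -1049.5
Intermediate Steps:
P(S) = S^(3/2)/2 (P(S) = (S*√S)/2 = S^(3/2)/2)
8*(-147 + P(10)) = 8*(-147 + 10^(3/2)/2) = 8*(-147 + (10*√10)/2) = 8*(-147 + 5*√10) = -1176 + 40*√10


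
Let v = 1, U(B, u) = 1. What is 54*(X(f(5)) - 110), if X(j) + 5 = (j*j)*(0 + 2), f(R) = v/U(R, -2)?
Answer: -6102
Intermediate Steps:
f(R) = 1 (f(R) = 1/1 = 1*1 = 1)
X(j) = -5 + 2*j**2 (X(j) = -5 + (j*j)*(0 + 2) = -5 + j**2*2 = -5 + 2*j**2)
54*(X(f(5)) - 110) = 54*((-5 + 2*1**2) - 110) = 54*((-5 + 2*1) - 110) = 54*((-5 + 2) - 110) = 54*(-3 - 110) = 54*(-113) = -6102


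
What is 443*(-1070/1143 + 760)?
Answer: 384351230/1143 ≈ 3.3627e+5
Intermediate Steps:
443*(-1070/1143 + 760) = 443*(867610/1143) = 384351230/1143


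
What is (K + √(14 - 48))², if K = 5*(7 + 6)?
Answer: (65 + I*√34)² ≈ 4191.0 + 758.02*I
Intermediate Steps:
K = 65 (K = 5*13 = 65)
(K + √(14 - 48))² = (65 + √(14 - 48))² = (65 + √(-34))² = (65 + I*√34)²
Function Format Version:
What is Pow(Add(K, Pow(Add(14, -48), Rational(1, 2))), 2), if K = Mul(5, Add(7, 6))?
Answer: Pow(Add(65, Mul(I, Pow(34, Rational(1, 2)))), 2) ≈ Add(4191.0, Mul(758.02, I))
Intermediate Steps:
K = 65 (K = Mul(5, 13) = 65)
Pow(Add(K, Pow(Add(14, -48), Rational(1, 2))), 2) = Pow(Add(65, Pow(Add(14, -48), Rational(1, 2))), 2) = Pow(Add(65, Pow(-34, Rational(1, 2))), 2) = Pow(Add(65, Mul(I, Pow(34, Rational(1, 2)))), 2)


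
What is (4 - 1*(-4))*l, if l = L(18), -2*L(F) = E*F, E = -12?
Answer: 864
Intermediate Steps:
L(F) = 6*F (L(F) = -(-6)*F = 6*F)
l = 108 (l = 6*18 = 108)
(4 - 1*(-4))*l = (4 - 1*(-4))*108 = (4 + 4)*108 = 8*108 = 864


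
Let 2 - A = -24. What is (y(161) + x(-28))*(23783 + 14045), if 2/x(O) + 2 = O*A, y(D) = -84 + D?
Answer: 1063118112/365 ≈ 2.9127e+6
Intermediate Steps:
A = 26 (A = 2 - 1*(-24) = 2 + 24 = 26)
x(O) = 2/(-2 + 26*O) (x(O) = 2/(-2 + O*26) = 2/(-2 + 26*O))
(y(161) + x(-28))*(23783 + 14045) = ((-84 + 161) + 1/(-1 + 13*(-28)))*(23783 + 14045) = (77 + 1/(-1 - 364))*37828 = (77 + 1/(-365))*37828 = (77 - 1/365)*37828 = (28104/365)*37828 = 1063118112/365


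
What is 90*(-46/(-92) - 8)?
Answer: -675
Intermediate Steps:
90*(-46/(-92) - 8) = 90*(-46*(-1/92) - 8) = 90*(½ - 8) = 90*(-15/2) = -675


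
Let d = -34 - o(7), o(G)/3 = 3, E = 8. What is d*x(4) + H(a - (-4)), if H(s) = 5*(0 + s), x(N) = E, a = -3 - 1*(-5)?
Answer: -314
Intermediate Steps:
a = 2 (a = -3 + 5 = 2)
o(G) = 9 (o(G) = 3*3 = 9)
x(N) = 8
d = -43 (d = -34 - 1*9 = -34 - 9 = -43)
H(s) = 5*s
d*x(4) + H(a - (-4)) = -43*8 + 5*(2 - (-4)) = -344 + 5*(2 - 1*(-4)) = -344 + 5*(2 + 4) = -344 + 5*6 = -344 + 30 = -314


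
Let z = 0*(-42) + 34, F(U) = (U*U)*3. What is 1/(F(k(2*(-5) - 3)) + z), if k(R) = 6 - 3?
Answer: 1/61 ≈ 0.016393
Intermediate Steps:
k(R) = 3
F(U) = 3*U² (F(U) = U²*3 = 3*U²)
z = 34 (z = 0 + 34 = 34)
1/(F(k(2*(-5) - 3)) + z) = 1/(3*3² + 34) = 1/(3*9 + 34) = 1/(27 + 34) = 1/61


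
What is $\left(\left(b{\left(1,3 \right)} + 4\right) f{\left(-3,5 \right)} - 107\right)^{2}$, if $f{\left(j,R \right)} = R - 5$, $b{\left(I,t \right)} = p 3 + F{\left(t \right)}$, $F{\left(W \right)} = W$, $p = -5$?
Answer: $11449$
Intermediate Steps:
$b{\left(I,t \right)} = -15 + t$ ($b{\left(I,t \right)} = \left(-5\right) 3 + t = -15 + t$)
$f{\left(j,R \right)} = -5 + R$
$\left(\left(b{\left(1,3 \right)} + 4\right) f{\left(-3,5 \right)} - 107\right)^{2} = \left(\left(\left(-15 + 3\right) + 4\right) \left(-5 + 5\right) - 107\right)^{2} = \left(\left(-12 + 4\right) 0 - 107\right)^{2} = \left(\left(-8\right) 0 - 107\right)^{2} = \left(0 - 107\right)^{2} = \left(-107\right)^{2} = 11449$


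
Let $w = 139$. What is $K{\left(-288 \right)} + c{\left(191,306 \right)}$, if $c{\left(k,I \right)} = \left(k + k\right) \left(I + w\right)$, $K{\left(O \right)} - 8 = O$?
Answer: $169710$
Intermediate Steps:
$K{\left(O \right)} = 8 + O$
$c{\left(k,I \right)} = 2 k \left(139 + I\right)$ ($c{\left(k,I \right)} = \left(k + k\right) \left(I + 139\right) = 2 k \left(139 + I\right)$)
$K{\left(-288 \right)} + c{\left(191,306 \right)} = \left(8 - 288\right) + 2 \cdot 191 \left(139 + 306\right) = -280 + 2 \cdot 191 \cdot 445 = -280 + 169990 = 169710$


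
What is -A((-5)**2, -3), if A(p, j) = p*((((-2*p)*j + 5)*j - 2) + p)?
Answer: 11050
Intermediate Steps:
A(p, j) = p*(-2 + p + j*(5 - 2*j*p)) (A(p, j) = p*(((-2*j*p + 5)*j - 2) + p) = p*(((5 - 2*j*p)*j - 2) + p) = p*((j*(5 - 2*j*p) - 2) + p) = p*((-2 + j*(5 - 2*j*p)) + p) = p*(-2 + p + j*(5 - 2*j*p)))
-A((-5)**2, -3) = -(-5)**2*(-2 + (-5)**2 + 5*(-3) - 2*(-5)**2*(-3)**2) = -25*(-2 + 25 - 15 - 2*25*9) = -25*(-2 + 25 - 15 - 450) = -25*(-442) = -1*(-11050) = 11050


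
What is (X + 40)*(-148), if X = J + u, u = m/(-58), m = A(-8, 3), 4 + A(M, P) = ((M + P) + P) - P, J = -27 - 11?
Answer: -9250/29 ≈ -318.97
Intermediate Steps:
J = -38
A(M, P) = -4 + M + P (A(M, P) = -4 + (((M + P) + P) - P) = -4 + ((M + 2*P) - P) = -4 + (M + P) = -4 + M + P)
m = -9 (m = -4 - 8 + 3 = -9)
u = 9/58 (u = -9/(-58) = -9*(-1/58) = 9/58 ≈ 0.15517)
X = -2195/58 (X = -38 + 9/58 = -2195/58 ≈ -37.845)
(X + 40)*(-148) = (-2195/58 + 40)*(-148) = (125/58)*(-148) = -9250/29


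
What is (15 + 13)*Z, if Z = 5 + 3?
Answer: 224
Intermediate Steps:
Z = 8
(15 + 13)*Z = (15 + 13)*8 = 28*8 = 224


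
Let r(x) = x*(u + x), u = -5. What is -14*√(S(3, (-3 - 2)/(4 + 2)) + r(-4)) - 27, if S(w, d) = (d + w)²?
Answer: -27 - 7*√1465/3 ≈ -116.31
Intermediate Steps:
r(x) = x*(-5 + x)
-14*√(S(3, (-3 - 2)/(4 + 2)) + r(-4)) - 27 = -14*√(((-3 - 2)/(4 + 2) + 3)² - 4*(-5 - 4)) - 27 = -14*√((-5/6 + 3)² - 4*(-9)) - 27 = -14*√((-5*⅙ + 3)² + 36) - 27 = -14*√((-⅚ + 3)² + 36) - 27 = -14*√((13/6)² + 36) - 27 = -14*√(169/36 + 36) - 27 = -7*√1465/3 - 27 = -27 - 7*√1465/3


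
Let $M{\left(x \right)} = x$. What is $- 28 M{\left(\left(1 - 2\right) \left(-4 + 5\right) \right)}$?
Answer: $28$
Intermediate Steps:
$- 28 M{\left(\left(1 - 2\right) \left(-4 + 5\right) \right)} = - 28 \left(1 - 2\right) \left(-4 + 5\right) = - 28 \left(\left(-1\right) 1\right) = \left(-28\right) \left(-1\right) = 28$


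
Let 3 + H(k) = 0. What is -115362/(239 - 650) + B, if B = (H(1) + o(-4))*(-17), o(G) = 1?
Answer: 43112/137 ≈ 314.69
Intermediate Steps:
H(k) = -3 (H(k) = -3 + 0 = -3)
B = 34 (B = (-3 + 1)*(-17) = -2*(-17) = 34)
-115362/(239 - 650) + B = -115362/(239 - 650) + 34 = -115362/(-411) + 34 = -115362*(-1)/411 + 34 = -986*(-39/137) + 34 = 38454/137 + 34 = 43112/137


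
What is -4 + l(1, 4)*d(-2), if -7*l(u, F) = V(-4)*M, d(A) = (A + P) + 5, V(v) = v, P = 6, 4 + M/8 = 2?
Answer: -604/7 ≈ -86.286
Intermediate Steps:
M = -16 (M = -32 + 8*2 = -32 + 16 = -16)
d(A) = 11 + A (d(A) = (A + 6) + 5 = (6 + A) + 5 = 11 + A)
l(u, F) = -64/7 (l(u, F) = -(-4)*(-16)/7 = -⅐*64 = -64/7)
-4 + l(1, 4)*d(-2) = -4 - 64*(11 - 2)/7 = -4 - 64/7*9 = -4 - 576/7 = -604/7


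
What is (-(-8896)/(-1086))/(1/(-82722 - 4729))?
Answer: 388982048/543 ≈ 7.1636e+5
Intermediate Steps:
(-(-8896)/(-1086))/(1/(-82722 - 4729)) = (-(-8896)*(-1)/1086)/(1/(-87451)) = (-32*139/543)/(-1/87451) = -4448/543*(-87451) = 388982048/543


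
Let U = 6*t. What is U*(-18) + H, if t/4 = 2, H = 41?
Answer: -823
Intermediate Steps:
t = 8 (t = 4*2 = 8)
U = 48 (U = 6*8 = 48)
U*(-18) + H = 48*(-18) + 41 = -864 + 41 = -823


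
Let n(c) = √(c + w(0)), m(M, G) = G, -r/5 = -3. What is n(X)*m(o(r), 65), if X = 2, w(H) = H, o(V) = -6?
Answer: 65*√2 ≈ 91.924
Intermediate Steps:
r = 15 (r = -5*(-3) = 15)
n(c) = √c (n(c) = √(c + 0) = √c)
n(X)*m(o(r), 65) = √2*65 = 65*√2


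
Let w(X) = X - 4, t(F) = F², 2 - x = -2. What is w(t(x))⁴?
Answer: 20736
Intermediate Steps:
x = 4 (x = 2 - 1*(-2) = 2 + 2 = 4)
w(X) = -4 + X
w(t(x))⁴ = (-4 + 4²)⁴ = (-4 + 16)⁴ = 12⁴ = 20736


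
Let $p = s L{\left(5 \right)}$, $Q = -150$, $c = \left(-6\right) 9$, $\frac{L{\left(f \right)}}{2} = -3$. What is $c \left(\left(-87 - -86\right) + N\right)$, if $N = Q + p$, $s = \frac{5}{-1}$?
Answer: $6534$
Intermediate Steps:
$L{\left(f \right)} = -6$ ($L{\left(f \right)} = 2 \left(-3\right) = -6$)
$c = -54$
$s = -5$ ($s = 5 \left(-1\right) = -5$)
$p = 30$ ($p = \left(-5\right) \left(-6\right) = 30$)
$N = -120$ ($N = -150 + 30 = -120$)
$c \left(\left(-87 - -86\right) + N\right) = - 54 \left(\left(-87 - -86\right) - 120\right) = - 54 \left(\left(-87 + 86\right) - 120\right) = - 54 \left(-1 - 120\right) = \left(-54\right) \left(-121\right) = 6534$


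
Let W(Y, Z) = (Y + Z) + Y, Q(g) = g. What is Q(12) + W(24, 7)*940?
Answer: 51712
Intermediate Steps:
W(Y, Z) = Z + 2*Y
Q(12) + W(24, 7)*940 = 12 + (7 + 2*24)*940 = 12 + (7 + 48)*940 = 12 + 55*940 = 12 + 51700 = 51712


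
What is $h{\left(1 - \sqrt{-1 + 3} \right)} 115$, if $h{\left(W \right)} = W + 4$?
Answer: $575 - 115 \sqrt{2} \approx 412.37$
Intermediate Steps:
$h{\left(W \right)} = 4 + W$
$h{\left(1 - \sqrt{-1 + 3} \right)} 115 = \left(4 + \left(1 - \sqrt{-1 + 3}\right)\right) 115 = \left(4 + \left(1 - \sqrt{2}\right)\right) 115 = \left(5 - \sqrt{2}\right) 115 = 575 - 115 \sqrt{2}$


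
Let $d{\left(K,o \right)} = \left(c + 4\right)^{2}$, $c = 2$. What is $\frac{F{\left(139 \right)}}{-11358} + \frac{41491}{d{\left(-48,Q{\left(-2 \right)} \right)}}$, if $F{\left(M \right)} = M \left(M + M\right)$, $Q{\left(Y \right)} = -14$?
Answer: $\frac{2900393}{2524} \approx 1149.1$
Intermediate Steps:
$d{\left(K,o \right)} = 36$ ($d{\left(K,o \right)} = \left(2 + 4\right)^{2} = 6^{2} = 36$)
$F{\left(M \right)} = 2 M^{2}$ ($F{\left(M \right)} = M 2 M = 2 M^{2}$)
$\frac{F{\left(139 \right)}}{-11358} + \frac{41491}{d{\left(-48,Q{\left(-2 \right)} \right)}} = \frac{2 \cdot 139^{2}}{-11358} + \frac{41491}{36} = 2 \cdot 19321 \left(- \frac{1}{11358}\right) + 41491 \cdot \frac{1}{36} = 38642 \left(- \frac{1}{11358}\right) + \frac{41491}{36} = - \frac{19321}{5679} + \frac{41491}{36} = \frac{2900393}{2524}$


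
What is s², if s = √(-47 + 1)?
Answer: -46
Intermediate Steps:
s = I*√46 (s = √(-46) = I*√46 ≈ 6.7823*I)
s² = (I*√46)² = -46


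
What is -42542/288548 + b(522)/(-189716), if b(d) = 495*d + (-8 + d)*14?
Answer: -5294075450/3421385773 ≈ -1.5473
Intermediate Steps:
b(d) = -112 + 509*d (b(d) = 495*d + (-112 + 14*d) = -112 + 509*d)
-42542/288548 + b(522)/(-189716) = -42542/288548 + (-112 + 509*522)/(-189716) = -42542*1/288548 + (-112 + 265698)*(-1/189716) = -21271/144274 + 265586*(-1/189716) = -21271/144274 - 132793/94858 = -5294075450/3421385773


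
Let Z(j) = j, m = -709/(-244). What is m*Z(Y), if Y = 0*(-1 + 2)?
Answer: 0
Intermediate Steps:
m = 709/244 (m = -709*(-1/244) = 709/244 ≈ 2.9057)
Y = 0 (Y = 0*1 = 0)
m*Z(Y) = (709/244)*0 = 0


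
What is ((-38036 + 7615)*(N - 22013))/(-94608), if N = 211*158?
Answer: 114839275/31536 ≈ 3641.5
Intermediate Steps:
N = 33338
((-38036 + 7615)*(N - 22013))/(-94608) = ((-38036 + 7615)*(33338 - 22013))/(-94608) = -30421*11325*(-1/94608) = -344517825*(-1/94608) = 114839275/31536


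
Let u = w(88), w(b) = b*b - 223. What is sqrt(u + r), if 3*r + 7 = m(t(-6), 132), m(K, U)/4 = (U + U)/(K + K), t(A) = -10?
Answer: 2*sqrt(421935)/15 ≈ 86.609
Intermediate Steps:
w(b) = -223 + b**2 (w(b) = b**2 - 223 = -223 + b**2)
u = 7521 (u = -223 + 88**2 = -223 + 7744 = 7521)
m(K, U) = 4*U/K (m(K, U) = 4*((U + U)/(K + K)) = 4*((2*U)/((2*K))) = 4*((2*U)*(1/(2*K))) = 4*(U/K) = 4*U/K)
r = -299/15 (r = -7/3 + (4*132/(-10))/3 = -7/3 + (4*132*(-1/10))/3 = -7/3 + (1/3)*(-264/5) = -7/3 - 88/5 = -299/15 ≈ -19.933)
sqrt(u + r) = sqrt(7521 - 299/15) = sqrt(112516/15) = 2*sqrt(421935)/15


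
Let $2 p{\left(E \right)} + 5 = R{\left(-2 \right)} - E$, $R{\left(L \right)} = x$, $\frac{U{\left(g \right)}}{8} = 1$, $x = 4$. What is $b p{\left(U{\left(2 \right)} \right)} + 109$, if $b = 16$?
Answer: $37$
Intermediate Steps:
$U{\left(g \right)} = 8$ ($U{\left(g \right)} = 8 \cdot 1 = 8$)
$R{\left(L \right)} = 4$
$p{\left(E \right)} = - \frac{1}{2} - \frac{E}{2}$ ($p{\left(E \right)} = - \frac{5}{2} + \frac{4 - E}{2} = - \frac{5}{2} - \left(-2 + \frac{E}{2}\right) = - \frac{1}{2} - \frac{E}{2}$)
$b p{\left(U{\left(2 \right)} \right)} + 109 = 16 \left(- \frac{1}{2} - 4\right) + 109 = 16 \left(- \frac{9}{2}\right) + 109 = -72 + 109 = 37$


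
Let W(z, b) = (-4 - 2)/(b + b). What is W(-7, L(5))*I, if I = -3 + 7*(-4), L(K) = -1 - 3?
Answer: -93/4 ≈ -23.250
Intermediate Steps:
L(K) = -4
W(z, b) = -3/b (W(z, b) = -6*1/(2*b) = -3/b)
I = -31 (I = -3 - 28 = -31)
W(-7, L(5))*I = -3/(-4)*(-31) = -3*(-¼)*(-31) = (¾)*(-31) = -93/4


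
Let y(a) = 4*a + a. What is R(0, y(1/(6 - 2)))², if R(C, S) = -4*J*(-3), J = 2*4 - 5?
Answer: 1296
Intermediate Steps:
J = 3 (J = 8 - 5 = 3)
y(a) = 5*a
R(C, S) = 36 (R(C, S) = -4*3*(-3) = -12*(-3) = 36)
R(0, y(1/(6 - 2)))² = 36² = 1296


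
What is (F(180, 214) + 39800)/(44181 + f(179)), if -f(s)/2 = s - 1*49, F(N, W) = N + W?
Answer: 40194/43921 ≈ 0.91514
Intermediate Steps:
f(s) = 98 - 2*s (f(s) = -2*(s - 1*49) = -2*(s - 49) = -2*(-49 + s) = 98 - 2*s)
(F(180, 214) + 39800)/(44181 + f(179)) = ((180 + 214) + 39800)/(44181 + (98 - 2*179)) = (394 + 39800)/(44181 + (98 - 358)) = 40194/(44181 - 260) = 40194/43921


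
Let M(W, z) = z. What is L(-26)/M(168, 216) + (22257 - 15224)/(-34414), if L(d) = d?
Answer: -603473/1858356 ≈ -0.32473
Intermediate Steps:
L(-26)/M(168, 216) + (22257 - 15224)/(-34414) = -26/216 + (22257 - 15224)/(-34414) = -26*1/216 + 7033*(-1/34414) = -13/108 - 7033/34414 = -603473/1858356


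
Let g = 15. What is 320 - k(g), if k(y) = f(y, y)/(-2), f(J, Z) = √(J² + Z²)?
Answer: 320 + 15*√2/2 ≈ 330.61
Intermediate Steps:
k(y) = -√2*√(y²)/2 (k(y) = √(y² + y²)/(-2) = √(2*y²)*(-½) = (√2*√(y²))*(-½) = -√2*√(y²)/2)
320 - k(g) = 320 - (-1)*√2*√(15²)/2 = 320 - (-1)*√2*√225/2 = 320 - (-1)*√2*15/2 = 320 - (-15)*√2/2 = 320 + 15*√2/2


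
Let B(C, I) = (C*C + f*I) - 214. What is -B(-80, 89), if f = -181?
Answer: 9923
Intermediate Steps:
B(C, I) = -214 + C**2 - 181*I (B(C, I) = (C*C - 181*I) - 214 = (C**2 - 181*I) - 214 = -214 + C**2 - 181*I)
-B(-80, 89) = -(-214 + (-80)**2 - 181*89) = -(-214 + 6400 - 16109) = -1*(-9923) = 9923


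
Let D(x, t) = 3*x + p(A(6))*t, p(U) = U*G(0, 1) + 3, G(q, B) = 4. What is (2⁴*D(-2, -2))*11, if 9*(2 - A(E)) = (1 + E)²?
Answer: 24640/9 ≈ 2737.8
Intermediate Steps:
A(E) = 2 - (1 + E)²/9
p(U) = 3 + 4*U (p(U) = U*4 + 3 = 4*U + 3 = 3 + 4*U)
D(x, t) = 3*x - 97*t/9 (D(x, t) = 3*x + (3 + 4*(2 - (1 + 6)²/9))*t = 3*x + (3 + 4*(2 - ⅑*7²))*t = 3*x + (3 + 4*(2 - ⅑*49))*t = 3*x + (3 + 4*(2 - 49/9))*t = 3*x + (3 + 4*(-31/9))*t = 3*x + (3 - 124/9)*t = 3*x - 97*t/9)
(2⁴*D(-2, -2))*11 = (2⁴*(3*(-2) - 97/9*(-2)))*11 = (16*(-6 + 194/9))*11 = (16*(140/9))*11 = (2240/9)*11 = 24640/9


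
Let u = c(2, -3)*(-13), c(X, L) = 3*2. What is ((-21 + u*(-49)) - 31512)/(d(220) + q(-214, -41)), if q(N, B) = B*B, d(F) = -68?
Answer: -27711/1613 ≈ -17.180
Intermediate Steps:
c(X, L) = 6
u = -78 (u = 6*(-13) = -78)
q(N, B) = B²
((-21 + u*(-49)) - 31512)/(d(220) + q(-214, -41)) = ((-21 - 78*(-49)) - 31512)/(-68 + (-41)²) = ((-21 + 3822) - 31512)/(-68 + 1681) = (3801 - 31512)/1613 = -27711*1/1613 = -27711/1613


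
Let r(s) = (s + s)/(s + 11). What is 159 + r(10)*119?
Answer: 817/3 ≈ 272.33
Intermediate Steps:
r(s) = 2*s/(11 + s) (r(s) = (2*s)/(11 + s) = 2*s/(11 + s))
159 + r(10)*119 = 159 + (2*10/(11 + 10))*119 = 159 + (2*10/21)*119 = 159 + (2*10*(1/21))*119 = 159 + (20/21)*119 = 159 + 340/3 = 817/3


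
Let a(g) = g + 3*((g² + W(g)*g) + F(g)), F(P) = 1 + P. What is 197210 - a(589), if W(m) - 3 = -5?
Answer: -842378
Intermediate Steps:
W(m) = -2 (W(m) = 3 - 5 = -2)
a(g) = 3 - 2*g + 3*g² (a(g) = g + 3*((g² - 2*g) + (1 + g)) = g + 3*(1 + g² - g) = g + (3 - 3*g + 3*g²) = 3 - 2*g + 3*g²)
197210 - a(589) = 197210 - (3 - 2*589 + 3*589²) = 197210 - (3 - 1178 + 3*346921) = 197210 - (3 - 1178 + 1040763) = 197210 - 1*1039588 = 197210 - 1039588 = -842378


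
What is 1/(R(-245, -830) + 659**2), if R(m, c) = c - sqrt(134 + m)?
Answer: I/(sqrt(111) + 433451*I) ≈ 2.3071e-6 + 5.6077e-11*I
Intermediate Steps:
1/(R(-245, -830) + 659**2) = 1/((-830 - sqrt(134 - 245)) + 659**2) = 1/((-830 - sqrt(-111)) + 434281) = 1/((-830 - I*sqrt(111)) + 434281) = 1/(433451 - I*sqrt(111))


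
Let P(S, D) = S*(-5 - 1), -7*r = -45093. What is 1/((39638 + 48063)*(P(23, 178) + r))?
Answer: 7/3869982027 ≈ 1.8088e-9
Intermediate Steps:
r = 45093/7 (r = -⅐*(-45093) = 45093/7 ≈ 6441.9)
P(S, D) = -6*S (P(S, D) = S*(-6) = -6*S)
1/((39638 + 48063)*(P(23, 178) + r)) = 1/((39638 + 48063)*(-6*23 + 45093/7)) = 1/(87701*(-138 + 45093/7)) = 1/(87701*(44127/7)) = 1/(3869982027/7) = 7/3869982027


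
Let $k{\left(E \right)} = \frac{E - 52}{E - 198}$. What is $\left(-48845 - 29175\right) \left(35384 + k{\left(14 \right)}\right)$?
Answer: $- \frac{63495543235}{23} \approx -2.7607 \cdot 10^{9}$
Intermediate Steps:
$k{\left(E \right)} = \frac{-52 + E}{-198 + E}$
$\left(-48845 - 29175\right) \left(35384 + k{\left(14 \right)}\right) = \left(-48845 - 29175\right) \left(35384 + \frac{-52 + 14}{-198 + 14}\right) = - 78020 \left(35384 + \frac{1}{-184} \left(-38\right)\right) = - 78020 \left(35384 - - \frac{19}{92}\right) = - 78020 \left(35384 + \frac{19}{92}\right) = \left(-78020\right) \frac{3255347}{92} = - \frac{63495543235}{23}$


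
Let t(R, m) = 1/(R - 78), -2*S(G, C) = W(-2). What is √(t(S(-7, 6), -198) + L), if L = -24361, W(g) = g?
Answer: 9*I*√1783166/77 ≈ 156.08*I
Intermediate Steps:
S(G, C) = 1 (S(G, C) = -½*(-2) = 1)
t(R, m) = 1/(-78 + R)
√(t(S(-7, 6), -198) + L) = √(1/(-78 + 1) - 24361) = √(1/(-77) - 24361) = √(-1/77 - 24361) = √(-1875798/77) = 9*I*√1783166/77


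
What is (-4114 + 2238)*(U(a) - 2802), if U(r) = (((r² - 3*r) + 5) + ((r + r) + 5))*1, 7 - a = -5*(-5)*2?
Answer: 1688400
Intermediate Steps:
a = -43 (a = 7 - (-5*(-5))*2 = 7 - 25*2 = 7 - 1*50 = 7 - 50 = -43)
U(r) = 10 + r² - r (U(r) = ((5 + r² - 3*r) + (2*r + 5))*1 = ((5 + r² - 3*r) + (5 + 2*r))*1 = (10 + r² - r)*1 = 10 + r² - r)
(-4114 + 2238)*(U(a) - 2802) = (-4114 + 2238)*((10 + (-43)² - 1*(-43)) - 2802) = -1876*((10 + 1849 + 43) - 2802) = -1876*(1902 - 2802) = -1876*(-900) = 1688400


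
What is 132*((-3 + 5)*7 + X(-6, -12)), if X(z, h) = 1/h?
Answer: 1837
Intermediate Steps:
132*((-3 + 5)*7 + X(-6, -12)) = 132*((-3 + 5)*7 + 1/(-12)) = 132*(2*7 - 1/12) = 132*(14 - 1/12) = 132*(167/12) = 1837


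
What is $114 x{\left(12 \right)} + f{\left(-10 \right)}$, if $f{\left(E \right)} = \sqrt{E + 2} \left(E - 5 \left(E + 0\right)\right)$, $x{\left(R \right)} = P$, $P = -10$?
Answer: $-1140 + 80 i \sqrt{2} \approx -1140.0 + 113.14 i$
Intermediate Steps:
$x{\left(R \right)} = -10$
$f{\left(E \right)} = - 4 E \sqrt{2 + E}$ ($f{\left(E \right)} = \sqrt{2 + E} \left(E - 5 E\right) = \sqrt{2 + E} \left(- 4 E\right) = - 4 E \sqrt{2 + E}$)
$114 x{\left(12 \right)} + f{\left(-10 \right)} = 114 \left(-10\right) - - 40 \sqrt{2 - 10} = -1140 - - 40 \sqrt{-8} = -1140 - - 40 \cdot 2 i \sqrt{2} = -1140 + 80 i \sqrt{2}$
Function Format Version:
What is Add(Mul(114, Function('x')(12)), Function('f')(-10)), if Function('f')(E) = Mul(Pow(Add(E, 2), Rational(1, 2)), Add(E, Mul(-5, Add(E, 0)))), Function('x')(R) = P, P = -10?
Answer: Add(-1140, Mul(80, I, Pow(2, Rational(1, 2)))) ≈ Add(-1140.0, Mul(113.14, I))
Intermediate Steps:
Function('x')(R) = -10
Function('f')(E) = Mul(-4, E, Pow(Add(2, E), Rational(1, 2))) (Function('f')(E) = Mul(Pow(Add(2, E), Rational(1, 2)), Add(E, Mul(-5, E))) = Mul(Pow(Add(2, E), Rational(1, 2)), Mul(-4, E)) = Mul(-4, E, Pow(Add(2, E), Rational(1, 2))))
Add(Mul(114, Function('x')(12)), Function('f')(-10)) = Add(Mul(114, -10), Mul(-4, -10, Pow(Add(2, -10), Rational(1, 2)))) = Add(-1140, Mul(-4, -10, Pow(-8, Rational(1, 2)))) = Add(-1140, Mul(-4, -10, Mul(2, I, Pow(2, Rational(1, 2))))) = Add(-1140, Mul(80, I, Pow(2, Rational(1, 2))))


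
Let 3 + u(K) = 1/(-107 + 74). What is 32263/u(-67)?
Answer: -1064679/100 ≈ -10647.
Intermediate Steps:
u(K) = -100/33 (u(K) = -3 + 1/(-107 + 74) = -3 + 1/(-33) = -3 - 1/33 = -100/33)
32263/u(-67) = 32263/(-100/33) = 32263*(-33/100) = -1064679/100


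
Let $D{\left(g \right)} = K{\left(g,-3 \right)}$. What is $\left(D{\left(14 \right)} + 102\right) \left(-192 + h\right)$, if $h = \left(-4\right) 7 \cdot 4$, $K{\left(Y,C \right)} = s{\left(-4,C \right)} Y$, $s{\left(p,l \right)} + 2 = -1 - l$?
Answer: $-31008$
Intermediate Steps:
$s{\left(p,l \right)} = -3 - l$ ($s{\left(p,l \right)} = -2 - \left(1 + l\right) = -3 - l$)
$K{\left(Y,C \right)} = Y \left(-3 - C\right)$ ($K{\left(Y,C \right)} = \left(-3 - C\right) Y = Y \left(-3 - C\right)$)
$D{\left(g \right)} = 0$ ($D{\left(g \right)} = - g \left(3 - 3\right) = \left(-1\right) g 0 = 0$)
$h = -112$ ($h = \left(-28\right) 4 = -112$)
$\left(D{\left(14 \right)} + 102\right) \left(-192 + h\right) = \left(0 + 102\right) \left(-192 - 112\right) = 102 \left(-304\right) = -31008$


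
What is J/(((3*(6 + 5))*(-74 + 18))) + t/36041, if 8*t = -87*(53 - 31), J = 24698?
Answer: -111322844/8325471 ≈ -13.371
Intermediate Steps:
t = -957/4 (t = (-87*(53 - 31))/8 = (-87*22)/8 = (⅛)*(-1914) = -957/4 ≈ -239.25)
J/(((3*(6 + 5))*(-74 + 18))) + t/36041 = 24698/(((3*(6 + 5))*(-74 + 18))) - 957/4/36041 = 24698/(((3*11)*(-56))) - 957/4*1/36041 = 24698/((33*(-56))) - 957/144164 = 24698/(-1848) - 957/144164 = 24698*(-1/1848) - 957/144164 = -12349/924 - 957/144164 = -111322844/8325471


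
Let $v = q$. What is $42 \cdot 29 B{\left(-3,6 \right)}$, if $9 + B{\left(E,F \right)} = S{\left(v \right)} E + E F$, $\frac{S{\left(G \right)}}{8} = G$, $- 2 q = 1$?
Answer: $-18270$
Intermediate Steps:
$q = - \frac{1}{2}$ ($q = \left(- \frac{1}{2}\right) 1 = - \frac{1}{2} \approx -0.5$)
$v = - \frac{1}{2} \approx -0.5$
$S{\left(G \right)} = 8 G$
$B{\left(E,F \right)} = -9 - 4 E + E F$ ($B{\left(E,F \right)} = -9 + \left(8 \left(- \frac{1}{2}\right) E + E F\right) = -9 + \left(- 4 E + E F\right) = -9 - 4 E + E F$)
$42 \cdot 29 B{\left(-3,6 \right)} = 42 \cdot 29 \left(-9 - -12 - 18\right) = 1218 \left(-9 + 12 - 18\right) = 1218 \left(-15\right) = -18270$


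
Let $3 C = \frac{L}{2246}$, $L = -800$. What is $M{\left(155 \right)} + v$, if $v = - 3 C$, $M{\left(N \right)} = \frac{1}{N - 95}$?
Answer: $\frac{25123}{67380} \approx 0.37286$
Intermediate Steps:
$M{\left(N \right)} = \frac{1}{-95 + N}$
$C = - \frac{400}{3369}$ ($C = \frac{\left(-800\right) \frac{1}{2246}}{3} = \frac{1}{3} \left(- \frac{400}{1123}\right) = - \frac{400}{3369} \approx -0.11873$)
$v = \frac{400}{1123}$ ($v = \left(-3\right) \left(- \frac{400}{3369}\right) = \frac{400}{1123} \approx 0.35619$)
$M{\left(155 \right)} + v = \frac{1}{-95 + 155} + \frac{400}{1123} = \frac{1}{60} + \frac{400}{1123} = \frac{25123}{67380}$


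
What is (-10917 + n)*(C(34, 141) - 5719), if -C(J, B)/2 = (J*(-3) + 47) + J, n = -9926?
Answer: 118325711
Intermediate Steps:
C(J, B) = -94 + 4*J (C(J, B) = -2*((J*(-3) + 47) + J) = -2*((-3*J + 47) + J) = -2*((47 - 3*J) + J) = -2*(47 - 2*J) = -94 + 4*J)
(-10917 + n)*(C(34, 141) - 5719) = (-10917 - 9926)*((-94 + 4*34) - 5719) = -20843*((-94 + 136) - 5719) = -20843*(42 - 5719) = -20843*(-5677) = 118325711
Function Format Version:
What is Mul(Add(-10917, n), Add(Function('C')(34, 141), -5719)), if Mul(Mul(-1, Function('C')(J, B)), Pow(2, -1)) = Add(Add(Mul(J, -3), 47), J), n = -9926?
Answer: 118325711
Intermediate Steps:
Function('C')(J, B) = Add(-94, Mul(4, J)) (Function('C')(J, B) = Mul(-2, Add(Add(Mul(J, -3), 47), J)) = Mul(-2, Add(Add(Mul(-3, J), 47), J)) = Mul(-2, Add(Add(47, Mul(-3, J)), J)) = Mul(-2, Add(47, Mul(-2, J))) = Add(-94, Mul(4, J)))
Mul(Add(-10917, n), Add(Function('C')(34, 141), -5719)) = Mul(Add(-10917, -9926), Add(Add(-94, Mul(4, 34)), -5719)) = Mul(-20843, Add(Add(-94, 136), -5719)) = Mul(-20843, Add(42, -5719)) = Mul(-20843, -5677) = 118325711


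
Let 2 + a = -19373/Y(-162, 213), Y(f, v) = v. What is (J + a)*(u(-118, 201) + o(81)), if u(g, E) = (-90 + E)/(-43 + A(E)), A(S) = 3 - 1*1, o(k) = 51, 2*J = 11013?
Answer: 761036430/2911 ≈ 2.6143e+5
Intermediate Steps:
J = 11013/2 (J = (1/2)*11013 = 11013/2 ≈ 5506.5)
A(S) = 2 (A(S) = 3 - 1 = 2)
u(g, E) = 90/41 - E/41 (u(g, E) = (-90 + E)/(-43 + 2) = (-90 + E)/(-41) = (-90 + E)*(-1/41) = 90/41 - E/41)
a = -19799/213 (a = -2 - 19373/213 = -19799/213 ≈ -92.953)
(J + a)*(u(-118, 201) + o(81)) = (11013/2 - 19799/213)*((90/41 - 1/41*201) + 51) = 2306171*((90/41 - 201/41) + 51)/426 = 2306171*(-111/41 + 51)/426 = (2306171/426)*(1980/41) = 761036430/2911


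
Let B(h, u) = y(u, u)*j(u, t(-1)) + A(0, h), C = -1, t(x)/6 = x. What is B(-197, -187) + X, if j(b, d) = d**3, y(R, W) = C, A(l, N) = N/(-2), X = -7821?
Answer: -15013/2 ≈ -7506.5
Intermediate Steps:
t(x) = 6*x
A(l, N) = -N/2 (A(l, N) = N*(-1/2) = -N/2)
y(R, W) = -1
B(h, u) = 216 - h/2 (B(h, u) = -(6*(-1))**3 - h/2 = -1*(-6)**3 - h/2 = -1*(-216) - h/2 = 216 - h/2)
B(-197, -187) + X = (216 - 1/2*(-197)) - 7821 = (216 + 197/2) - 7821 = 629/2 - 7821 = -15013/2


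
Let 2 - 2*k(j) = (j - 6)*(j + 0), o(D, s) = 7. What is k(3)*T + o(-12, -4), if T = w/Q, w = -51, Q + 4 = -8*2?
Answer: 841/40 ≈ 21.025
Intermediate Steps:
Q = -20 (Q = -4 - 8*2 = -4 - 16 = -20)
T = 51/20 (T = -51/(-20) = -51*(-1/20) = 51/20 ≈ 2.5500)
k(j) = 1 - j*(-6 + j)/2 (k(j) = 1 - (j - 6)*(j + 0)/2 = 1 - (-6 + j)*j/2 = 1 - j*(-6 + j)/2)
k(3)*T + o(-12, -4) = (1 + 3*3 - ½*3²)*(51/20) + 7 = (1 + 9 - ½*9)*(51/20) + 7 = (1 + 9 - 9/2)*(51/20) + 7 = (11/2)*(51/20) + 7 = 561/40 + 7 = 841/40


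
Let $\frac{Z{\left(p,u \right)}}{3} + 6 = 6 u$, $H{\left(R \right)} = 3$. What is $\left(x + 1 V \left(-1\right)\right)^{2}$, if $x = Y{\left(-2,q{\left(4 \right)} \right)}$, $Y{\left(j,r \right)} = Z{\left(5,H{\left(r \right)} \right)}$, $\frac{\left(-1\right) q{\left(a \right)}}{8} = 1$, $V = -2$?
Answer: $1444$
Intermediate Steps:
$q{\left(a \right)} = -8$ ($q{\left(a \right)} = \left(-8\right) 1 = -8$)
$Z{\left(p,u \right)} = -18 + 18 u$ ($Z{\left(p,u \right)} = -18 + 3 \cdot 6 u = -18 + 18 u$)
$Y{\left(j,r \right)} = 36$ ($Y{\left(j,r \right)} = -18 + 18 \cdot 3 = -18 + 54 = 36$)
$x = 36$
$\left(x + 1 V \left(-1\right)\right)^{2} = \left(36 + 1 \left(-2\right) \left(-1\right)\right)^{2} = \left(36 - -2\right)^{2} = \left(36 + 2\right)^{2} = 38^{2} = 1444$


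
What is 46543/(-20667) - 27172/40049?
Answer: -2425564331/827692683 ≈ -2.9305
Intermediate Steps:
46543/(-20667) - 27172/40049 = 46543*(-1/20667) - 27172*1/40049 = -46543/20667 - 27172/40049 = -2425564331/827692683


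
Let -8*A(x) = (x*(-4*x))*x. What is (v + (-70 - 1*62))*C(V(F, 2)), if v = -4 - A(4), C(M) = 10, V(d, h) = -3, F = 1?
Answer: -1680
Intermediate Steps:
A(x) = x³/2 (A(x) = -x*(-4*x)*x/8 = -(-4*x²)*x/8 = -(-1)*x³/2 = x³/2)
v = -36 (v = -4 - 4³/2 = -4 - 64/2 = -4 - 1*32 = -4 - 32 = -36)
(v + (-70 - 1*62))*C(V(F, 2)) = (-36 + (-70 - 1*62))*10 = (-36 + (-70 - 62))*10 = (-36 - 132)*10 = -168*10 = -1680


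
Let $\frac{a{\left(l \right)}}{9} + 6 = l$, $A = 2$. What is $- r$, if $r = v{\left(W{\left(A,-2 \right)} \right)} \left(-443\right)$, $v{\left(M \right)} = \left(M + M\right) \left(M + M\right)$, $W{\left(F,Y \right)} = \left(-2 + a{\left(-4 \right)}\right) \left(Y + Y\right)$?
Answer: $239971328$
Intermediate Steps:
$a{\left(l \right)} = -54 + 9 l$
$W{\left(F,Y \right)} = - 184 Y$ ($W{\left(F,Y \right)} = \left(-2 + \left(-54 + 9 \left(-4\right)\right)\right) \left(Y + Y\right) = \left(-2 - 90\right) 2 Y = - 92 \cdot 2 Y = - 184 Y$)
$v{\left(M \right)} = 4 M^{2}$ ($v{\left(M \right)} = 2 M 2 M = 4 M^{2}$)
$r = -239971328$ ($r = 4 \left(\left(-184\right) \left(-2\right)\right)^{2} \left(-443\right) = 4 \cdot 368^{2} \left(-443\right) = 4 \cdot 135424 \left(-443\right) = 541696 \left(-443\right) = -239971328$)
$- r = \left(-1\right) \left(-239971328\right) = 239971328$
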